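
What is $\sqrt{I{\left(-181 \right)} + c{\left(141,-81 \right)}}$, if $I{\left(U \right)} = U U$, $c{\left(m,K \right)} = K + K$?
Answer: $\sqrt{32599} \approx 180.55$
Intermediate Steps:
$c{\left(m,K \right)} = 2 K$
$I{\left(U \right)} = U^{2}$
$\sqrt{I{\left(-181 \right)} + c{\left(141,-81 \right)}} = \sqrt{\left(-181\right)^{2} + 2 \left(-81\right)} = \sqrt{32761 - 162} = \sqrt{32599}$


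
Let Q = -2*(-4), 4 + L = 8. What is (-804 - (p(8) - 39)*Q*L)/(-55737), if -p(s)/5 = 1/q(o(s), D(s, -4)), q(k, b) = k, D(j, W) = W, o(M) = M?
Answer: -464/55737 ≈ -0.0083248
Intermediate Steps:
L = 4 (L = -4 + 8 = 4)
p(s) = -5/s
Q = 8
(-804 - (p(8) - 39)*Q*L)/(-55737) = (-804 - (-5/8 - 39)*8*4)/(-55737) = (-804 - (-5*⅛ - 39)*32)*(-1/55737) = (-804 - (-5/8 - 39)*32)*(-1/55737) = (-804 - (-317)*32/8)*(-1/55737) = (-804 - 1*(-1268))*(-1/55737) = (-804 + 1268)*(-1/55737) = 464*(-1/55737) = -464/55737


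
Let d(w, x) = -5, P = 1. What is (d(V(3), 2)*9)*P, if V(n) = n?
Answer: -45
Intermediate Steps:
(d(V(3), 2)*9)*P = -5*9*1 = -45*1 = -45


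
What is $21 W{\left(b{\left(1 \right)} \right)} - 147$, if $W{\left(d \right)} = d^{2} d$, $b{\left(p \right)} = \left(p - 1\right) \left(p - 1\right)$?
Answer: $-147$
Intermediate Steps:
$b{\left(p \right)} = \left(-1 + p\right)^{2}$ ($b{\left(p \right)} = \left(-1 + p\right) \left(-1 + p\right) = \left(-1 + p\right)^{2}$)
$W{\left(d \right)} = d^{3}$
$21 W{\left(b{\left(1 \right)} \right)} - 147 = 21 \left(\left(-1 + 1\right)^{2}\right)^{3} - 147 = 21 \left(0^{2}\right)^{3} - 147 = 21 \cdot 0^{3} - 147 = 21 \cdot 0 - 147 = 0 - 147 = -147$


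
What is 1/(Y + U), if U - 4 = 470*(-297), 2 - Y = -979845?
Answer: 1/840261 ≈ 1.1901e-6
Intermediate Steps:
Y = 979847 (Y = 2 - 1*(-979845) = 2 + 979845 = 979847)
U = -139586 (U = 4 + 470*(-297) = 4 - 139590 = -139586)
1/(Y + U) = 1/(979847 - 139586) = 1/840261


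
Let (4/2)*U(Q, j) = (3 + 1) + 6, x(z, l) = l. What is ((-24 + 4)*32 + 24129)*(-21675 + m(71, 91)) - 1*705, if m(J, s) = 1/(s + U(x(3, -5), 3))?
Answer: -48875955391/96 ≈ -5.0912e+8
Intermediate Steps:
U(Q, j) = 5 (U(Q, j) = ((3 + 1) + 6)/2 = (4 + 6)/2 = (1/2)*10 = 5)
m(J, s) = 1/(5 + s) (m(J, s) = 1/(s + 5) = 1/(5 + s))
((-24 + 4)*32 + 24129)*(-21675 + m(71, 91)) - 1*705 = ((-24 + 4)*32 + 24129)*(-21675 + 1/(5 + 91)) - 1*705 = (-20*32 + 24129)*(-21675 + 1/96) - 705 = (-640 + 24129)*(-21675 + 1/96) - 705 = 23489*(-2080799/96) - 705 = -48875887711/96 - 705 = -48875955391/96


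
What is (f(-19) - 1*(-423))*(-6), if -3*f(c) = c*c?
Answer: -1816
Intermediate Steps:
f(c) = -c²/3 (f(c) = -c*c/3 = -c²/3)
(f(-19) - 1*(-423))*(-6) = (-⅓*(-19)² - 1*(-423))*(-6) = (-⅓*361 + 423)*(-6) = (-361/3 + 423)*(-6) = (908/3)*(-6) = -1816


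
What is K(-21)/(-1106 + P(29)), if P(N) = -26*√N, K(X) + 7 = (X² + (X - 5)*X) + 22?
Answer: -277053/300908 + 6513*√29/300908 ≈ -0.80416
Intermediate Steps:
K(X) = 15 + X² + X*(-5 + X) (K(X) = -7 + ((X² + (X - 5)*X) + 22) = -7 + ((X² + (-5 + X)*X) + 22) = -7 + ((X² + X*(-5 + X)) + 22) = -7 + (22 + X² + X*(-5 + X)) = 15 + X² + X*(-5 + X))
K(-21)/(-1106 + P(29)) = (15 - 5*(-21) + 2*(-21)²)/(-1106 - 26*√29) = (15 + 105 + 2*441)/(-1106 - 26*√29) = (15 + 105 + 882)/(-1106 - 26*√29) = 1002/(-1106 - 26*√29)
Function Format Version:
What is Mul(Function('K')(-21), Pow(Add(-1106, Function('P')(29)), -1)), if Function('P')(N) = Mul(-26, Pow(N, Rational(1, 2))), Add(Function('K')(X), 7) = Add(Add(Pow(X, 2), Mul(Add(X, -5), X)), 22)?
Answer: Add(Rational(-277053, 300908), Mul(Rational(6513, 300908), Pow(29, Rational(1, 2)))) ≈ -0.80416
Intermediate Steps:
Function('K')(X) = Add(15, Pow(X, 2), Mul(X, Add(-5, X))) (Function('K')(X) = Add(-7, Add(Add(Pow(X, 2), Mul(Add(X, -5), X)), 22)) = Add(-7, Add(Add(Pow(X, 2), Mul(Add(-5, X), X)), 22)) = Add(-7, Add(Add(Pow(X, 2), Mul(X, Add(-5, X))), 22)) = Add(-7, Add(22, Pow(X, 2), Mul(X, Add(-5, X)))) = Add(15, Pow(X, 2), Mul(X, Add(-5, X))))
Mul(Function('K')(-21), Pow(Add(-1106, Function('P')(29)), -1)) = Mul(Add(15, Mul(-5, -21), Mul(2, Pow(-21, 2))), Pow(Add(-1106, Mul(-26, Pow(29, Rational(1, 2)))), -1)) = Mul(Add(15, 105, Mul(2, 441)), Pow(Add(-1106, Mul(-26, Pow(29, Rational(1, 2)))), -1)) = Mul(Add(15, 105, 882), Pow(Add(-1106, Mul(-26, Pow(29, Rational(1, 2)))), -1)) = Mul(1002, Pow(Add(-1106, Mul(-26, Pow(29, Rational(1, 2)))), -1))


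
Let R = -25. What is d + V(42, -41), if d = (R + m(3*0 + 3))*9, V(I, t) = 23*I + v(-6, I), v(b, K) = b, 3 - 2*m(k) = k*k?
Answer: 708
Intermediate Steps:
m(k) = 3/2 - k**2/2 (m(k) = 3/2 - k*k/2 = 3/2 - k**2/2)
V(I, t) = -6 + 23*I (V(I, t) = 23*I - 6 = -6 + 23*I)
d = -252 (d = (-25 + (3/2 - (3*0 + 3)**2/2))*9 = (-25 + (3/2 - (0 + 3)**2/2))*9 = (-25 + (3/2 - 1/2*3**2))*9 = (-25 + (3/2 - 1/2*9))*9 = (-25 + (3/2 - 9/2))*9 = (-25 - 3)*9 = -28*9 = -252)
d + V(42, -41) = -252 + (-6 + 23*42) = -252 + (-6 + 966) = -252 + 960 = 708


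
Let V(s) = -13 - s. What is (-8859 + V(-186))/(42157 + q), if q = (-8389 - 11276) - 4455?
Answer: -8686/18037 ≈ -0.48157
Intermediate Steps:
q = -24120 (q = -19665 - 4455 = -24120)
(-8859 + V(-186))/(42157 + q) = (-8859 + (-13 - 1*(-186)))/(42157 - 24120) = (-8859 + (-13 + 186))/18037 = (-8859 + 173)*(1/18037) = -8686*1/18037 = -8686/18037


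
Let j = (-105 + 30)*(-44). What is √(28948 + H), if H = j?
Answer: 2*√8062 ≈ 179.58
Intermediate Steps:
j = 3300 (j = -75*(-44) = 3300)
H = 3300
√(28948 + H) = √(28948 + 3300) = √32248 = 2*√8062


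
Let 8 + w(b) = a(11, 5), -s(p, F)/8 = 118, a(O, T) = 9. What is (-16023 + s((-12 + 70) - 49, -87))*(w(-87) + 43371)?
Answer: -735892724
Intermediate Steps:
s(p, F) = -944 (s(p, F) = -8*118 = -944)
w(b) = 1 (w(b) = -8 + 9 = 1)
(-16023 + s((-12 + 70) - 49, -87))*(w(-87) + 43371) = (-16023 - 944)*(1 + 43371) = -16967*43372 = -735892724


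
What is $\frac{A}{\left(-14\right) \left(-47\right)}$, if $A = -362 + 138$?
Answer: $- \frac{16}{47} \approx -0.34043$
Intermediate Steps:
$A = -224$
$\frac{A}{\left(-14\right) \left(-47\right)} = - \frac{224}{\left(-14\right) \left(-47\right)} = - \frac{224}{658} = \left(-224\right) \frac{1}{658} = - \frac{16}{47}$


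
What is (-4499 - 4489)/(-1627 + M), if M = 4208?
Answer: -8988/2581 ≈ -3.4824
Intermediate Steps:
(-4499 - 4489)/(-1627 + M) = (-4499 - 4489)/(-1627 + 4208) = -8988/2581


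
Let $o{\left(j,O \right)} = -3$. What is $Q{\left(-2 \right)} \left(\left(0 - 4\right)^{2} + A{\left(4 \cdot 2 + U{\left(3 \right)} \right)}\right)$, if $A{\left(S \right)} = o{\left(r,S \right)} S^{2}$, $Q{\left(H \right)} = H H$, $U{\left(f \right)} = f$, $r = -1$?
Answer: $-1388$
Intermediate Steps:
$Q{\left(H \right)} = H^{2}$
$A{\left(S \right)} = - 3 S^{2}$
$Q{\left(-2 \right)} \left(\left(0 - 4\right)^{2} + A{\left(4 \cdot 2 + U{\left(3 \right)} \right)}\right) = \left(-2\right)^{2} \left(\left(0 - 4\right)^{2} - 3 \left(4 \cdot 2 + 3\right)^{2}\right) = 4 \left(\left(-4\right)^{2} - 3 \left(8 + 3\right)^{2}\right) = 4 \left(16 - 3 \cdot 11^{2}\right) = 4 \left(16 - 363\right) = 4 \left(-347\right) = -1388$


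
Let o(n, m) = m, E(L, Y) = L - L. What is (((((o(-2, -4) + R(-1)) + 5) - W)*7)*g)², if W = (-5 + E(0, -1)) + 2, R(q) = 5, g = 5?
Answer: 99225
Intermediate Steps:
E(L, Y) = 0
W = -3 (W = (-5 + 0) + 2 = -5 + 2 = -3)
(((((o(-2, -4) + R(-1)) + 5) - W)*7)*g)² = (((((-4 + 5) + 5) - 1*(-3))*7)*5)² = ((((1 + 5) + 3)*7)*5)² = (((6 + 3)*7)*5)² = ((9*7)*5)² = (63*5)² = 315² = 99225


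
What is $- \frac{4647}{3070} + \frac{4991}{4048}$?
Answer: $- \frac{75841}{270160} \approx -0.28073$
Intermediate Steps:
$- \frac{4647}{3070} + \frac{4991}{4048} = \left(-4647\right) \frac{1}{3070} + 4991 \cdot \frac{1}{4048} = - \frac{4647}{3070} + \frac{217}{176} = - \frac{75841}{270160}$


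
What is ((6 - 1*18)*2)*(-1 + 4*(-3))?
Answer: 312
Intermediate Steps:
((6 - 1*18)*2)*(-1 + 4*(-3)) = ((6 - 18)*2)*(-1 - 12) = -12*2*(-13) = -24*(-13) = 312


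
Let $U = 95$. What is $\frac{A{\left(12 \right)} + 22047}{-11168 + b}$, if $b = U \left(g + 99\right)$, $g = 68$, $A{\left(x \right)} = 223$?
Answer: $\frac{22270}{4697} \approx 4.7413$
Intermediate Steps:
$b = 15865$ ($b = 95 \left(68 + 99\right) = 95 \cdot 167 = 15865$)
$\frac{A{\left(12 \right)} + 22047}{-11168 + b} = \frac{223 + 22047}{-11168 + 15865} = \frac{22270}{4697}$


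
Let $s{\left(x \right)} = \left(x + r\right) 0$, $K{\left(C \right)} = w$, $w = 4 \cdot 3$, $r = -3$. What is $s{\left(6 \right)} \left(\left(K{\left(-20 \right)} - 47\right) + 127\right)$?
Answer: $0$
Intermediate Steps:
$w = 12$
$K{\left(C \right)} = 12$
$s{\left(x \right)} = 0$ ($s{\left(x \right)} = \left(x - 3\right) 0 = \left(-3 + x\right) 0 = 0$)
$s{\left(6 \right)} \left(\left(K{\left(-20 \right)} - 47\right) + 127\right) = 0 \left(\left(12 - 47\right) + 127\right) = 0 \left(-35 + 127\right) = 0 \cdot 92 = 0$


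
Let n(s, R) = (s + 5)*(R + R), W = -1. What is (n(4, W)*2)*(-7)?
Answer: 252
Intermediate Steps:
n(s, R) = 2*R*(5 + s) (n(s, R) = (5 + s)*(2*R) = 2*R*(5 + s))
(n(4, W)*2)*(-7) = ((2*(-1)*(5 + 4))*2)*(-7) = ((2*(-1)*9)*2)*(-7) = -18*2*(-7) = -36*(-7) = 252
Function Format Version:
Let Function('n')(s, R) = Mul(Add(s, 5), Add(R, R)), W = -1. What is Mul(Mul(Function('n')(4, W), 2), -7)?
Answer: 252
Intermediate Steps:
Function('n')(s, R) = Mul(2, R, Add(5, s)) (Function('n')(s, R) = Mul(Add(5, s), Mul(2, R)) = Mul(2, R, Add(5, s)))
Mul(Mul(Function('n')(4, W), 2), -7) = Mul(Mul(Mul(2, -1, Add(5, 4)), 2), -7) = Mul(Mul(Mul(2, -1, 9), 2), -7) = Mul(Mul(-18, 2), -7) = Mul(-36, -7) = 252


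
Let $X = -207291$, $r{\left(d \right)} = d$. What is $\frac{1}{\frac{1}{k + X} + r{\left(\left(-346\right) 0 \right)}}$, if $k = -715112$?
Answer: $-922403$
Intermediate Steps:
$\frac{1}{\frac{1}{k + X} + r{\left(\left(-346\right) 0 \right)}} = \frac{1}{\frac{1}{-715112 - 207291} - 0} = \frac{1}{\frac{1}{-922403} + 0} = \frac{1}{- \frac{1}{922403} + 0} = \frac{1}{- \frac{1}{922403}} = -922403$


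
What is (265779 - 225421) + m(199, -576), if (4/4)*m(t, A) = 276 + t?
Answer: 40833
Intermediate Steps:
m(t, A) = 276 + t
(265779 - 225421) + m(199, -576) = (265779 - 225421) + (276 + 199) = 40358 + 475 = 40833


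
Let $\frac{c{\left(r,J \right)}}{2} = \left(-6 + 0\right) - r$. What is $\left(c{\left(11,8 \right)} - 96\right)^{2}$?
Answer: $16900$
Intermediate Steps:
$c{\left(r,J \right)} = -12 - 2 r$ ($c{\left(r,J \right)} = 2 \left(\left(-6 + 0\right) - r\right) = 2 \left(-6 - r\right) = -12 - 2 r$)
$\left(c{\left(11,8 \right)} - 96\right)^{2} = \left(\left(-12 - 22\right) - 96\right)^{2} = \left(-34 - 96\right)^{2} = \left(-130\right)^{2} = 16900$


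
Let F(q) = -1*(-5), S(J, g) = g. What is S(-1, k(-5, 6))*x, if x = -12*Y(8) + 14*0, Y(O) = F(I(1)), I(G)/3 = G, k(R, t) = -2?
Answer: 120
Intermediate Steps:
I(G) = 3*G
F(q) = 5
Y(O) = 5
x = -60 (x = -12*5 + 14*0 = -60 + 0 = -60)
S(-1, k(-5, 6))*x = -2*(-60) = 120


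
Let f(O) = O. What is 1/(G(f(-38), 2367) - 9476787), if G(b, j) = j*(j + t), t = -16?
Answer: -1/3911970 ≈ -2.5563e-7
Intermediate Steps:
G(b, j) = j*(-16 + j) (G(b, j) = j*(j - 16) = j*(-16 + j))
1/(G(f(-38), 2367) - 9476787) = 1/(2367*(-16 + 2367) - 9476787) = 1/(2367*2351 - 9476787) = 1/(5564817 - 9476787) = 1/(-3911970) = -1/3911970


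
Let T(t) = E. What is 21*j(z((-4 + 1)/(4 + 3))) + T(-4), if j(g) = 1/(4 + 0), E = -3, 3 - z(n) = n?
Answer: 9/4 ≈ 2.2500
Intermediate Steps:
z(n) = 3 - n
T(t) = -3
j(g) = ¼ (j(g) = 1/4 = ¼)
21*j(z((-4 + 1)/(4 + 3))) + T(-4) = 21*(¼) - 3 = 21/4 - 3 = 9/4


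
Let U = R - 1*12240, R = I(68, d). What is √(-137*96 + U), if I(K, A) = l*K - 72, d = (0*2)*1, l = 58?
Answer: 4*I*√1345 ≈ 146.7*I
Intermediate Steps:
d = 0 (d = 0*1 = 0)
I(K, A) = -72 + 58*K (I(K, A) = 58*K - 72 = -72 + 58*K)
R = 3872 (R = -72 + 58*68 = -72 + 3944 = 3872)
U = -8368 (U = 3872 - 1*12240 = 3872 - 12240 = -8368)
√(-137*96 + U) = √(-137*96 - 8368) = √(-13152 - 8368) = √(-21520) = 4*I*√1345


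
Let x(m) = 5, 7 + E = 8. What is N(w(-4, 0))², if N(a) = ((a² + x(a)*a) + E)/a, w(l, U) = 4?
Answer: 1369/16 ≈ 85.563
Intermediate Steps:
E = 1 (E = -7 + 8 = 1)
N(a) = (1 + a² + 5*a)/a (N(a) = ((a² + 5*a) + 1)/a = (1 + a² + 5*a)/a)
N(w(-4, 0))² = (5 + 4 + 1/4)² = (5 + 4 + ¼)² = (37/4)² = 1369/16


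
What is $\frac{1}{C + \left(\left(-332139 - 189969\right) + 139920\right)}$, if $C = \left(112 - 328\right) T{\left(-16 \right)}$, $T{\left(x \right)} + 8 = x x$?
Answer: $- \frac{1}{435756} \approx -2.2949 \cdot 10^{-6}$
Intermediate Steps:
$T{\left(x \right)} = -8 + x^{2}$ ($T{\left(x \right)} = -8 + x x = -8 + x^{2}$)
$C = -53568$ ($C = \left(112 - 328\right) \left(-8 + \left(-16\right)^{2}\right) = - 216 \left(-8 + 256\right) = \left(-216\right) 248 = -53568$)
$\frac{1}{C + \left(\left(-332139 - 189969\right) + 139920\right)} = \frac{1}{-53568 + \left(\left(-332139 - 189969\right) + 139920\right)} = \frac{1}{-53568 + \left(-522108 + 139920\right)} = \frac{1}{-53568 - 382188} = \frac{1}{-435756} = - \frac{1}{435756}$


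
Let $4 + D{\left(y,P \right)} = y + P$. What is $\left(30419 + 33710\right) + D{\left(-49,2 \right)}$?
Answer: $64078$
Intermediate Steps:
$D{\left(y,P \right)} = -4 + P + y$ ($D{\left(y,P \right)} = -4 + \left(y + P\right) = -4 + \left(P + y\right) = -4 + P + y$)
$\left(30419 + 33710\right) + D{\left(-49,2 \right)} = \left(30419 + 33710\right) - 51 = 64129 - 51 = 64078$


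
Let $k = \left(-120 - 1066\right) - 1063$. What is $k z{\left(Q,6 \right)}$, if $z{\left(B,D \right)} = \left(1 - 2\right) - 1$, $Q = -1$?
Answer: $4498$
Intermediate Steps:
$k = -2249$ ($k = -1186 - 1063 = -2249$)
$z{\left(B,D \right)} = -2$ ($z{\left(B,D \right)} = -1 - 1 = -2$)
$k z{\left(Q,6 \right)} = \left(-2249\right) \left(-2\right) = 4498$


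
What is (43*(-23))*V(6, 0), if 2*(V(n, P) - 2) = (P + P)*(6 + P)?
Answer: -1978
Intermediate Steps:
V(n, P) = 2 + P*(6 + P) (V(n, P) = 2 + ((P + P)*(6 + P))/2 = 2 + ((2*P)*(6 + P))/2 = 2 + (2*P*(6 + P))/2 = 2 + P*(6 + P))
(43*(-23))*V(6, 0) = (43*(-23))*(2 + 0**2 + 6*0) = -989*(2 + 0 + 0) = -989*2 = -1978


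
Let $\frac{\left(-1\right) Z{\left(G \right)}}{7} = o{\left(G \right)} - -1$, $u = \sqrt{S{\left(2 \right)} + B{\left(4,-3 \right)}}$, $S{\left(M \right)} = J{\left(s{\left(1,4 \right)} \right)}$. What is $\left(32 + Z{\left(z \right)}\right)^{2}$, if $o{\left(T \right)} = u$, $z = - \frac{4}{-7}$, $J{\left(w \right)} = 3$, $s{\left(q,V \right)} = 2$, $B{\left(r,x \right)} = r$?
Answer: $968 - 350 \sqrt{7} \approx 41.987$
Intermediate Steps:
$S{\left(M \right)} = 3$
$u = \sqrt{7}$ ($u = \sqrt{3 + 4} = \sqrt{7} \approx 2.6458$)
$z = \frac{4}{7}$ ($z = \left(-4\right) \left(- \frac{1}{7}\right) = \frac{4}{7} \approx 0.57143$)
$o{\left(T \right)} = \sqrt{7}$
$Z{\left(G \right)} = -7 - 7 \sqrt{7}$ ($Z{\left(G \right)} = - 7 \left(\sqrt{7} - -1\right) = - 7 \left(\sqrt{7} + 1\right) = - 7 \left(1 + \sqrt{7}\right) = -7 - 7 \sqrt{7}$)
$\left(32 + Z{\left(z \right)}\right)^{2} = \left(32 - \left(7 + 7 \sqrt{7}\right)\right)^{2} = \left(25 - 7 \sqrt{7}\right)^{2}$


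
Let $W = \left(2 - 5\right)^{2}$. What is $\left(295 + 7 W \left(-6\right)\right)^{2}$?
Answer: $6889$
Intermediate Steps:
$W = 9$ ($W = \left(-3\right)^{2} = 9$)
$\left(295 + 7 W \left(-6\right)\right)^{2} = \left(295 + 7 \cdot 9 \left(-6\right)\right)^{2} = \left(295 + 63 \left(-6\right)\right)^{2} = \left(295 - 378\right)^{2} = \left(-83\right)^{2} = 6889$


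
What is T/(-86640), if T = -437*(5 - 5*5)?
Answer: -23/228 ≈ -0.10088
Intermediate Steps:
T = 8740 (T = -437*(5 - 25) = -437*(-20) = 8740)
T/(-86640) = 8740/(-86640) = 8740*(-1/86640) = -23/228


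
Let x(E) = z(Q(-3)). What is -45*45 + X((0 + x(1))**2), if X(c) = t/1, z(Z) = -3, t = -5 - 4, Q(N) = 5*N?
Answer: -2034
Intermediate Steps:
t = -9
x(E) = -3
X(c) = -9 (X(c) = -9/1 = -9*1 = -9)
-45*45 + X((0 + x(1))**2) = -45*45 - 9 = -2025 - 9 = -2034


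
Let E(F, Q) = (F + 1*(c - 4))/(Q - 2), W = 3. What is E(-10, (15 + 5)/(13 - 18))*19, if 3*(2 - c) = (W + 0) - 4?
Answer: 665/18 ≈ 36.944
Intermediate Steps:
c = 7/3 (c = 2 - ((3 + 0) - 4)/3 = 2 - (3 - 4)/3 = 2 - 1/3*(-1) = 2 + 1/3 = 7/3 ≈ 2.3333)
E(F, Q) = (-5/3 + F)/(-2 + Q) (E(F, Q) = (F + 1*(7/3 - 4))/(Q - 2) = (F + 1*(-5/3))/(-2 + Q) = (F - 5/3)/(-2 + Q) = (-5/3 + F)/(-2 + Q))
E(-10, (15 + 5)/(13 - 18))*19 = ((-5/3 - 10)/(-2 + (15 + 5)/(13 - 18)))*19 = (-35/3/(-2 + 20/(-5)))*19 = (-35/3/(-2 + 20*(-1/5)))*19 = (-35/3/(-2 - 4))*19 = (-35/3/(-6))*19 = -1/6*(-35/3)*19 = (35/18)*19 = 665/18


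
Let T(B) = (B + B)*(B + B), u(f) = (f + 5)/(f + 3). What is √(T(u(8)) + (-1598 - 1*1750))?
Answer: 4*I*√25277/11 ≈ 57.814*I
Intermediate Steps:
u(f) = (5 + f)/(3 + f)
T(B) = 4*B² (T(B) = (2*B)*(2*B) = 4*B²)
√(T(u(8)) + (-1598 - 1*1750)) = √(4*((5 + 8)/(3 + 8))² + (-1598 - 1*1750)) = √(4*(13/11)² + (-1598 - 1750)) = √(4*((1/11)*13)² - 3348) = √(4*(13/11)² - 3348) = √(4*(169/121) - 3348) = √(676/121 - 3348) = √(-404432/121) = 4*I*√25277/11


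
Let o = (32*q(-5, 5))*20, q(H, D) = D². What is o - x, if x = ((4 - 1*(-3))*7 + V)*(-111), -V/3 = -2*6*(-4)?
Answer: 5455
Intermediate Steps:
V = -144 (V = -3*(-2*6)*(-4) = -(-36)*(-4) = -3*48 = -144)
x = 10545 (x = ((4 - 1*(-3))*7 - 144)*(-111) = ((4 + 3)*7 - 144)*(-111) = (7*7 - 144)*(-111) = (49 - 144)*(-111) = -95*(-111) = 10545)
o = 16000 (o = (32*5²)*20 = (32*25)*20 = 800*20 = 16000)
o - x = 16000 - 1*10545 = 16000 - 10545 = 5455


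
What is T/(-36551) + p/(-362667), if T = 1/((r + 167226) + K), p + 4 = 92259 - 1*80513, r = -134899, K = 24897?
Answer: -8186500696425/252850758322936 ≈ -0.032377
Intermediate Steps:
p = 11742 (p = -4 + (92259 - 1*80513) = -4 + (92259 - 80513) = -4 + 11746 = 11742)
T = 1/57224 (T = 1/((-134899 + 167226) + 24897) = 1/(32327 + 24897) = 1/57224 ≈ 1.7475e-5)
T/(-36551) + p/(-362667) = (1/57224)/(-36551) + 11742/(-362667) = (1/57224)*(-1/36551) + 11742*(-1/362667) = -1/2091594424 - 3914/120889 = -8186500696425/252850758322936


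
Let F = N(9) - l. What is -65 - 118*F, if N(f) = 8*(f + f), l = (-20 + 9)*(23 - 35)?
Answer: -1481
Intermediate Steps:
l = 132 (l = -11*(-12) = 132)
N(f) = 16*f (N(f) = 8*(2*f) = 16*f)
F = 12 (F = 16*9 - 1*132 = 144 - 132 = 12)
-65 - 118*F = -65 - 118*12 = -65 - 1416 = -1481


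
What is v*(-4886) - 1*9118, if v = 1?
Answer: -14004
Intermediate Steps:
v*(-4886) - 1*9118 = 1*(-4886) - 1*9118 = -4886 - 9118 = -14004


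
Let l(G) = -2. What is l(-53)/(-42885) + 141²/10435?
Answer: 170523511/89500995 ≈ 1.9053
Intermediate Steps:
l(-53)/(-42885) + 141²/10435 = -2/(-42885) + 141²/10435 = -2*(-1/42885) + 19881*(1/10435) = 2/42885 + 19881/10435 = 170523511/89500995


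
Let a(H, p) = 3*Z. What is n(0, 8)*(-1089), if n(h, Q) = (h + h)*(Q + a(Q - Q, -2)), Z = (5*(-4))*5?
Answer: 0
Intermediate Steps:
Z = -100 (Z = -20*5 = -100)
a(H, p) = -300 (a(H, p) = 3*(-100) = -300)
n(h, Q) = 2*h*(-300 + Q) (n(h, Q) = (h + h)*(Q - 300) = (2*h)*(-300 + Q) = 2*h*(-300 + Q))
n(0, 8)*(-1089) = (2*0*(-300 + 8))*(-1089) = (2*0*(-292))*(-1089) = 0*(-1089) = 0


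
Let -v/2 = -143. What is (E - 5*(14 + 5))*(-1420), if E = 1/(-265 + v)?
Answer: 2831480/21 ≈ 1.3483e+5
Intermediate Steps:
v = 286 (v = -2*(-143) = 286)
E = 1/21 (E = 1/(-265 + 286) = 1/21 ≈ 0.047619)
(E - 5*(14 + 5))*(-1420) = (1/21 - 5*(14 + 5))*(-1420) = (1/21 - 5*19)*(-1420) = (1/21 - 95)*(-1420) = -1994/21*(-1420) = 2831480/21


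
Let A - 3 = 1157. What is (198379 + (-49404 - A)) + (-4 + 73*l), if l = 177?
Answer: 160732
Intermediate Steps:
A = 1160 (A = 3 + 1157 = 1160)
(198379 + (-49404 - A)) + (-4 + 73*l) = (198379 + (-49404 - 1*1160)) + (-4 + 73*177) = (198379 + (-49404 - 1160)) + (-4 + 12921) = (198379 - 50564) + 12917 = 147815 + 12917 = 160732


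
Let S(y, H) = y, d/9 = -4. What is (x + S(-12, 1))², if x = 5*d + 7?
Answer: 34225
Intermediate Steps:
d = -36 (d = 9*(-4) = -36)
x = -173 (x = 5*(-36) + 7 = -180 + 7 = -173)
(x + S(-12, 1))² = (-173 - 12)² = (-185)² = 34225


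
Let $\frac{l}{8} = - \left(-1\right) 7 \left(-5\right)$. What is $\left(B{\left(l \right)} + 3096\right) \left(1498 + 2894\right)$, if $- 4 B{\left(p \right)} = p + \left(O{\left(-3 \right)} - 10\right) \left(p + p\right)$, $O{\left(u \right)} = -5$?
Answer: $4681872$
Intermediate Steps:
$l = -280$ ($l = 8 \left(- \left(-1\right) 7 \left(-5\right)\right) = 8 \left(- \left(-1\right) \left(-35\right)\right) = 8 \left(\left(-1\right) 35\right) = 8 \left(-35\right) = -280$)
$B{\left(p \right)} = \frac{29 p}{4}$ ($B{\left(p \right)} = - \frac{p + \left(-5 - 10\right) \left(p + p\right)}{4} = - \frac{p - 15 \cdot 2 p}{4} = - \frac{p - 30 p}{4} = - \frac{\left(-29\right) p}{4} = \frac{29 p}{4}$)
$\left(B{\left(l \right)} + 3096\right) \left(1498 + 2894\right) = \left(\frac{29}{4} \left(-280\right) + 3096\right) \left(1498 + 2894\right) = \left(-2030 + 3096\right) 4392 = 1066 \cdot 4392 = 4681872$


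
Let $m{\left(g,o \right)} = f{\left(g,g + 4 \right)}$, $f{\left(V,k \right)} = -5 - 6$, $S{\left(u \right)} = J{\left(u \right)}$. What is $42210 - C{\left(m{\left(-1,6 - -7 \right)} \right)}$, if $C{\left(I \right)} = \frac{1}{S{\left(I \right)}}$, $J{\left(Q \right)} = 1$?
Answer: $42209$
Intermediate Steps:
$S{\left(u \right)} = 1$
$f{\left(V,k \right)} = -11$ ($f{\left(V,k \right)} = -5 - 6 = -11$)
$m{\left(g,o \right)} = -11$
$C{\left(I \right)} = 1$ ($C{\left(I \right)} = 1^{-1} = 1$)
$42210 - C{\left(m{\left(-1,6 - -7 \right)} \right)} = 42210 - 1 = 42209$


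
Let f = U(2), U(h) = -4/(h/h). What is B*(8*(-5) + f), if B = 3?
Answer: -132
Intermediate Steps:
U(h) = -4 (U(h) = -4/1 = -4*1 = -4)
f = -4
B*(8*(-5) + f) = 3*(8*(-5) - 4) = 3*(-40 - 4) = 3*(-44) = -132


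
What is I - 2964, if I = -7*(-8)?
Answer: -2908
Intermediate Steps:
I = 56
I - 2964 = 56 - 2964 = -2908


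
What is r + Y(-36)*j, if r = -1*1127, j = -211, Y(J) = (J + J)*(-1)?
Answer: -16319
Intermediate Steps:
Y(J) = -2*J (Y(J) = (2*J)*(-1) = -2*J)
r = -1127
r + Y(-36)*j = -1127 - 2*(-36)*(-211) = -1127 + 72*(-211) = -1127 - 15192 = -16319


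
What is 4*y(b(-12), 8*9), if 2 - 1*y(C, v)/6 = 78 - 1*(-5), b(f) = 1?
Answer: -1944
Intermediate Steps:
y(C, v) = -486 (y(C, v) = 12 - 6*(78 - 1*(-5)) = 12 - 6*(78 + 5) = 12 - 6*83 = 12 - 498 = -486)
4*y(b(-12), 8*9) = 4*(-486) = -1944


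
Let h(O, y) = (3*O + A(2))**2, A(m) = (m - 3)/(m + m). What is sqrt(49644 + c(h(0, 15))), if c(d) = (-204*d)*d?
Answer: sqrt(3177165)/8 ≈ 222.81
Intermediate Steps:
A(m) = (-3 + m)/(2*m) (A(m) = (-3 + m)/((2*m)) = (-3 + m)*(1/(2*m)) = (-3 + m)/(2*m))
h(O, y) = (-1/4 + 3*O)**2 (h(O, y) = (3*O + (1/2)*(-3 + 2)/2)**2 = (3*O + (1/2)*(1/2)*(-1))**2 = (3*O - 1/4)**2 = (-1/4 + 3*O)**2)
c(d) = -204*d**2
sqrt(49644 + c(h(0, 15))) = sqrt(49644 - 204*(-1 + 12*0)**4/256) = sqrt(49644 - 204*(-1 + 0)**4/256) = sqrt(49644 - 204*((1/16)*(-1)**2)**2) = sqrt(49644 - 204*((1/16)*1)**2) = sqrt(49644 - 204*(1/16)**2) = sqrt(49644 - 204*1/256) = sqrt(49644 - 51/64) = sqrt(3177165/64) = sqrt(3177165)/8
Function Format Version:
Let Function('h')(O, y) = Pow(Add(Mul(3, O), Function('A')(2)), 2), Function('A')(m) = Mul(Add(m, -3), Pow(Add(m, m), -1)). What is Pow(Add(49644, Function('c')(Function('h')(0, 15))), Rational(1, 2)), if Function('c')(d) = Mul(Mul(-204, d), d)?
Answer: Mul(Rational(1, 8), Pow(3177165, Rational(1, 2))) ≈ 222.81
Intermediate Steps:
Function('A')(m) = Mul(Rational(1, 2), Pow(m, -1), Add(-3, m)) (Function('A')(m) = Mul(Add(-3, m), Pow(Mul(2, m), -1)) = Mul(Add(-3, m), Mul(Rational(1, 2), Pow(m, -1))) = Mul(Rational(1, 2), Pow(m, -1), Add(-3, m)))
Function('h')(O, y) = Pow(Add(Rational(-1, 4), Mul(3, O)), 2) (Function('h')(O, y) = Pow(Add(Mul(3, O), Mul(Rational(1, 2), Pow(2, -1), Add(-3, 2))), 2) = Pow(Add(Mul(3, O), Mul(Rational(1, 2), Rational(1, 2), -1)), 2) = Pow(Add(Mul(3, O), Rational(-1, 4)), 2) = Pow(Add(Rational(-1, 4), Mul(3, O)), 2))
Function('c')(d) = Mul(-204, Pow(d, 2))
Pow(Add(49644, Function('c')(Function('h')(0, 15))), Rational(1, 2)) = Pow(Add(49644, Mul(-204, Pow(Mul(Rational(1, 16), Pow(Add(-1, Mul(12, 0)), 2)), 2))), Rational(1, 2)) = Pow(Add(49644, Mul(-204, Pow(Mul(Rational(1, 16), Pow(Add(-1, 0), 2)), 2))), Rational(1, 2)) = Pow(Add(49644, Mul(-204, Pow(Mul(Rational(1, 16), Pow(-1, 2)), 2))), Rational(1, 2)) = Pow(Add(49644, Mul(-204, Pow(Mul(Rational(1, 16), 1), 2))), Rational(1, 2)) = Pow(Add(49644, Mul(-204, Pow(Rational(1, 16), 2))), Rational(1, 2)) = Pow(Add(49644, Mul(-204, Rational(1, 256))), Rational(1, 2)) = Pow(Add(49644, Rational(-51, 64)), Rational(1, 2)) = Pow(Rational(3177165, 64), Rational(1, 2)) = Mul(Rational(1, 8), Pow(3177165, Rational(1, 2)))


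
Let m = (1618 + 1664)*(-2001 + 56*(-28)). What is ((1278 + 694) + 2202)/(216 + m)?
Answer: -2087/5856621 ≈ -0.00035635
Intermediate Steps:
m = -11713458 (m = 3282*(-2001 - 1568) = 3282*(-3569) = -11713458)
((1278 + 694) + 2202)/(216 + m) = ((1278 + 694) + 2202)/(216 - 11713458) = (1972 + 2202)/(-11713242) = 4174*(-1/11713242) = -2087/5856621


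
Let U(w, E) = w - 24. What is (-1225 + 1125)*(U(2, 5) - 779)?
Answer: 80100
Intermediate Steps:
U(w, E) = -24 + w
(-1225 + 1125)*(U(2, 5) - 779) = (-1225 + 1125)*((-24 + 2) - 779) = -100*(-22 - 779) = -100*(-801) = 80100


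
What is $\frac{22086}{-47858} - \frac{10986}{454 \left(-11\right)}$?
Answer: $\frac{103867626}{59750713} \approx 1.7383$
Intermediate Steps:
$\frac{22086}{-47858} - \frac{10986}{454 \left(-11\right)} = 22086 \left(- \frac{1}{47858}\right) - \frac{10986}{-4994} = - \frac{11043}{23929} - - \frac{5493}{2497} = - \frac{11043}{23929} + \frac{5493}{2497} = \frac{103867626}{59750713}$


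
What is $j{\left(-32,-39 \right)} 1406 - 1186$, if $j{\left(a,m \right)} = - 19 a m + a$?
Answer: $-33385250$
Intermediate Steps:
$j{\left(a,m \right)} = a - 19 a m$ ($j{\left(a,m \right)} = - 19 a m + a = a - 19 a m$)
$j{\left(-32,-39 \right)} 1406 - 1186 = - 32 \left(1 - -741\right) 1406 - 1186 = - 32 \left(1 + 741\right) 1406 - 1186 = \left(-32\right) 742 \cdot 1406 - 1186 = \left(-23744\right) 1406 - 1186 = -33384064 - 1186 = -33385250$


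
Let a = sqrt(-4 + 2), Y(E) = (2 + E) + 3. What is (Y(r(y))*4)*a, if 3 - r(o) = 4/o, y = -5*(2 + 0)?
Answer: 168*I*sqrt(2)/5 ≈ 47.518*I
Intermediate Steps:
y = -10 (y = -5*2 = -10)
r(o) = 3 - 4/o
Y(E) = 5 + E
a = I*sqrt(2) (a = sqrt(-2) = I*sqrt(2) ≈ 1.4142*I)
(Y(r(y))*4)*a = ((5 + (3 - 4/(-10)))*4)*(I*sqrt(2)) = ((5 + (3 - 4*(-1/10)))*4)*(I*sqrt(2)) = ((5 + (3 + 2/5))*4)*(I*sqrt(2)) = ((5 + 17/5)*4)*(I*sqrt(2)) = ((42/5)*4)*(I*sqrt(2)) = 168*(I*sqrt(2))/5 = 168*I*sqrt(2)/5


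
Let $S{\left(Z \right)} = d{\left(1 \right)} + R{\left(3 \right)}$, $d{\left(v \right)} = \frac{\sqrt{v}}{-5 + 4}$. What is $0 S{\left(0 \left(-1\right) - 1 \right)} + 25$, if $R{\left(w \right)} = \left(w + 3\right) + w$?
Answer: $25$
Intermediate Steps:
$d{\left(v \right)} = - \sqrt{v}$ ($d{\left(v \right)} = \frac{\sqrt{v}}{-1} = - \sqrt{v}$)
$R{\left(w \right)} = 3 + 2 w$ ($R{\left(w \right)} = \left(3 + w\right) + w = 3 + 2 w$)
$S{\left(Z \right)} = 8$ ($S{\left(Z \right)} = - \sqrt{1} + \left(3 + 2 \cdot 3\right) = \left(-1\right) 1 + \left(3 + 6\right) = -1 + 9 = 8$)
$0 S{\left(0 \left(-1\right) - 1 \right)} + 25 = 0 \cdot 8 + 25 = 0 + 25 = 25$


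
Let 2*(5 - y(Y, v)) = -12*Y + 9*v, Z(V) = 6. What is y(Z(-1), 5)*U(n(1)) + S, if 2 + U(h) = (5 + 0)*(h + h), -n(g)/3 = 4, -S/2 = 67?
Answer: -2391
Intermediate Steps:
y(Y, v) = 5 + 6*Y - 9*v/2 (y(Y, v) = 5 - (-12*Y + 9*v)/2 = 5 + (6*Y - 9*v/2) = 5 + 6*Y - 9*v/2)
S = -134 (S = -2*67 = -134)
n(g) = -12 (n(g) = -3*4 = -12)
U(h) = -2 + 10*h (U(h) = -2 + (5 + 0)*(h + h) = -2 + 5*(2*h) = -2 + 10*h)
y(Z(-1), 5)*U(n(1)) + S = (5 + 6*6 - 9/2*5)*(-2 + 10*(-12)) - 134 = (5 + 36 - 45/2)*(-2 - 120) - 134 = (37/2)*(-122) - 134 = -2257 - 134 = -2391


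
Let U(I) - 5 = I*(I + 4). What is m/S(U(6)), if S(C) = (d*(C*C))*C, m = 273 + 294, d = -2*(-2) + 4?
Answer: 567/2197000 ≈ 0.00025808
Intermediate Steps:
U(I) = 5 + I*(4 + I) (U(I) = 5 + I*(I + 4) = 5 + I*(4 + I))
d = 8 (d = 4 + 4 = 8)
m = 567
S(C) = 8*C³ (S(C) = (8*(C*C))*C = (8*C²)*C = 8*C³)
m/S(U(6)) = 567/((8*(5 + 6² + 4*6)³)) = 567/((8*(5 + 36 + 24)³)) = 567/((8*65³)) = 567/((8*274625)) = 567/2197000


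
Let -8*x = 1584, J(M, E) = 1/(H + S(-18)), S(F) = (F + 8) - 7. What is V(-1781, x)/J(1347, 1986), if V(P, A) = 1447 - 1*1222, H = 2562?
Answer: 572625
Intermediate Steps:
S(F) = 1 + F (S(F) = (8 + F) - 7 = 1 + F)
J(M, E) = 1/2545 (J(M, E) = 1/(2562 + (1 - 18)) = 1/(2562 - 17) = 1/2545)
x = -198 (x = -⅛*1584 = -198)
V(P, A) = 225 (V(P, A) = 1447 - 1222 = 225)
V(-1781, x)/J(1347, 1986) = 225/(1/2545) = 225*2545 = 572625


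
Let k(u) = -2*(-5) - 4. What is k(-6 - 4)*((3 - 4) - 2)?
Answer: -18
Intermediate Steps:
k(u) = 6 (k(u) = 10 - 4 = 6)
k(-6 - 4)*((3 - 4) - 2) = 6*((3 - 4) - 2) = 6*(-1 - 2) = 6*(-3) = -18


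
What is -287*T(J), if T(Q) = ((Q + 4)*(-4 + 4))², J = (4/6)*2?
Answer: 0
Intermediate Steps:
J = 4/3 (J = (4*(⅙))*2 = (⅔)*2 = 4/3 ≈ 1.3333)
T(Q) = 0 (T(Q) = ((4 + Q)*0)² = 0² = 0)
-287*T(J) = -287*0 = 0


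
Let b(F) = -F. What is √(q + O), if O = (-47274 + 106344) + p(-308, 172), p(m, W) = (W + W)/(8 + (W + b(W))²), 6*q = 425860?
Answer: √1170807/3 ≈ 360.68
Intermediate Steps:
q = 212930/3 (q = (⅙)*425860 = 212930/3 ≈ 70977.)
p(m, W) = W/4 (p(m, W) = (W + W)/(8 + (W - W)²) = (2*W)/(8 + 0²) = (2*W)/(8 + 0) = (2*W)/8 = (2*W)*(⅛) = W/4)
O = 59113 (O = (-47274 + 106344) + (¼)*172 = 59070 + 43 = 59113)
√(q + O) = √(212930/3 + 59113) = √(390269/3) = √1170807/3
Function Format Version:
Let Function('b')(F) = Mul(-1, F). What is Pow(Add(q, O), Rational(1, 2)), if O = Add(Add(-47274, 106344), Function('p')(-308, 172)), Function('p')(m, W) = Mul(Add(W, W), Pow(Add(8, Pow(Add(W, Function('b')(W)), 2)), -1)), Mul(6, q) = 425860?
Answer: Mul(Rational(1, 3), Pow(1170807, Rational(1, 2))) ≈ 360.68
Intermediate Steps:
q = Rational(212930, 3) (q = Mul(Rational(1, 6), 425860) = Rational(212930, 3) ≈ 70977.)
Function('p')(m, W) = Mul(Rational(1, 4), W) (Function('p')(m, W) = Mul(Add(W, W), Pow(Add(8, Pow(Add(W, Mul(-1, W)), 2)), -1)) = Mul(Mul(2, W), Pow(Add(8, Pow(0, 2)), -1)) = Mul(Mul(2, W), Pow(Add(8, 0), -1)) = Mul(Mul(2, W), Pow(8, -1)) = Mul(Mul(2, W), Rational(1, 8)) = Mul(Rational(1, 4), W))
O = 59113 (O = Add(Add(-47274, 106344), Mul(Rational(1, 4), 172)) = Add(59070, 43) = 59113)
Pow(Add(q, O), Rational(1, 2)) = Pow(Add(Rational(212930, 3), 59113), Rational(1, 2)) = Pow(Rational(390269, 3), Rational(1, 2)) = Mul(Rational(1, 3), Pow(1170807, Rational(1, 2)))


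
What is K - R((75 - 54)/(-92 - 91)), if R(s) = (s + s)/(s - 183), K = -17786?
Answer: -99334817/5585 ≈ -17786.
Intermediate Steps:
R(s) = 2*s/(-183 + s) (R(s) = (2*s)/(-183 + s) = 2*s/(-183 + s))
K - R((75 - 54)/(-92 - 91)) = -17786 - 2*(75 - 54)/(-92 - 91)/(-183 + (75 - 54)/(-92 - 91)) = -17786 - 2*21/(-183)/(-183 + 21/(-183)) = -17786 - 2*21*(-1/183)/(-183 + 21*(-1/183)) = -17786 - 2*(-7)/(61*(-183 - 7/61)) = -17786 - 2*(-7)/(61*(-11170/61)) = -17786 - 2*(-7)*(-61)/(61*11170) = -17786 - 1*7/5585 = -17786 - 7/5585 = -99334817/5585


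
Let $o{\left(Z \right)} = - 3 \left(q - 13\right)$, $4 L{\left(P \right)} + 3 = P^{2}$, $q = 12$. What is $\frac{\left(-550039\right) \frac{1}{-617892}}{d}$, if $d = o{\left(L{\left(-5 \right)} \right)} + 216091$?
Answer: $\frac{550039}{133522753848} \approx 4.1194 \cdot 10^{-6}$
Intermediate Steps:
$L{\left(P \right)} = - \frac{3}{4} + \frac{P^{2}}{4}$
$o{\left(Z \right)} = 3$ ($o{\left(Z \right)} = - 3 \left(12 - 13\right) = \left(-3\right) \left(-1\right) = 3$)
$d = 216094$ ($d = 3 + 216091 = 216094$)
$\frac{\left(-550039\right) \frac{1}{-617892}}{d} = \frac{\left(-550039\right) \frac{1}{-617892}}{216094} = \left(-550039\right) \left(- \frac{1}{617892}\right) \frac{1}{216094} = \frac{550039}{617892} \cdot \frac{1}{216094} = \frac{550039}{133522753848}$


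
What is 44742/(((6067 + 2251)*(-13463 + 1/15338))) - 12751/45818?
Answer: -3655489437081067/13116391487440522 ≈ -0.27870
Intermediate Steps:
44742/(((6067 + 2251)*(-13463 + 1/15338))) - 12751/45818 = 44742/((8318*(-13463 + 1/15338))) - 12751*1/45818 = 44742/((8318*(-206495493/15338))) - 12751/45818 = 44742/(-858814755387/7669) - 12751/45818 = 44742*(-7669/858814755387) - 12751/45818 = -114375466/286271585129 - 12751/45818 = -3655489437081067/13116391487440522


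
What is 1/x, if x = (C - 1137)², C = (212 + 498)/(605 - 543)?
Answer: 961/1217451664 ≈ 7.8935e-7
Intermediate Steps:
C = 355/31 (C = 710/62 = 710*(1/62) = 355/31 ≈ 11.452)
x = 1217451664/961 (x = (355/31 - 1137)² = (-34892/31)² = 1217451664/961 ≈ 1.2669e+6)
1/x = 1/(1217451664/961) = 961/1217451664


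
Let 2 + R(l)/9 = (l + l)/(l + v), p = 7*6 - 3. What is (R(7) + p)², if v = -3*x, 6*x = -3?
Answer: 370881/289 ≈ 1283.3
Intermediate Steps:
x = -½ (x = (⅙)*(-3) = -½ ≈ -0.50000)
p = 39 (p = 42 - 3 = 39)
v = 3/2 (v = -3*(-½) = 3/2 ≈ 1.5000)
R(l) = -18 + 18*l/(3/2 + l) (R(l) = -18 + 9*((l + l)/(l + 3/2)) = -18 + 9*((2*l)/(3/2 + l)) = -18 + 9*(2*l/(3/2 + l)) = -18 + 18*l/(3/2 + l))
(R(7) + p)² = (-54/(3 + 2*7) + 39)² = (-54/(3 + 14) + 39)² = (-54/17 + 39)² = (609/17)² = 370881/289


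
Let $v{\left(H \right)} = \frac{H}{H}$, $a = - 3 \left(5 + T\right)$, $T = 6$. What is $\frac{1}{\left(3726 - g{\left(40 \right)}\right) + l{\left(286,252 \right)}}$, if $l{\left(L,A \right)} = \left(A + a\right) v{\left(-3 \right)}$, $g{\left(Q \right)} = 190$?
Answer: $\frac{1}{3755} \approx 0.00026631$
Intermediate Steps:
$a = -33$ ($a = - 3 \left(5 + 6\right) = \left(-3\right) 11 = -33$)
$v{\left(H \right)} = 1$
$l{\left(L,A \right)} = -33 + A$ ($l{\left(L,A \right)} = \left(A - 33\right) 1 = \left(-33 + A\right) 1 = -33 + A$)
$\frac{1}{\left(3726 - g{\left(40 \right)}\right) + l{\left(286,252 \right)}} = \frac{1}{\left(3726 - 190\right) + \left(-33 + 252\right)} = \frac{1}{\left(3726 - 190\right) + 219} = \frac{1}{3536 + 219} = \frac{1}{3755}$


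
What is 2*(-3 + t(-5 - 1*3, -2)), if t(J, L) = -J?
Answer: 10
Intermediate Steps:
2*(-3 + t(-5 - 1*3, -2)) = 2*(-3 - (-5 - 1*3)) = 2*(-3 - (-5 - 3)) = 2*(-3 - 1*(-8)) = 2*(-3 + 8) = 2*5 = 10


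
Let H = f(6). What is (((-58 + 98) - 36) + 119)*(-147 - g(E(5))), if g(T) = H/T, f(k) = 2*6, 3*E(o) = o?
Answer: -94833/5 ≈ -18967.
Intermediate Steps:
E(o) = o/3
f(k) = 12
H = 12
g(T) = 12/T
(((-58 + 98) - 36) + 119)*(-147 - g(E(5))) = (((-58 + 98) - 36) + 119)*(-147 - 12/((⅓)*5)) = ((40 - 36) + 119)*(-147 - 12/5/3) = (4 + 119)*(-147 - 12*3/5) = 123*(-147 - 1*36/5) = 123*(-147 - 36/5) = 123*(-771/5) = -94833/5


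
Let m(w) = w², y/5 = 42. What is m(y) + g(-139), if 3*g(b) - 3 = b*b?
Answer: 151624/3 ≈ 50541.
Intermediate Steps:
y = 210 (y = 5*42 = 210)
g(b) = 1 + b²/3 (g(b) = 1 + (b*b)/3 = 1 + b²/3)
m(y) + g(-139) = 210² + (1 + (⅓)*(-139)²) = 44100 + (1 + (⅓)*19321) = 44100 + (1 + 19321/3) = 44100 + 19324/3 = 151624/3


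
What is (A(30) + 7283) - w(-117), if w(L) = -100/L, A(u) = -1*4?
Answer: 851543/117 ≈ 7278.1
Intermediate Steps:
A(u) = -4
(A(30) + 7283) - w(-117) = (-4 + 7283) - (-100)/(-117) = 7279 - (-100)*(-1)/117 = 7279 - 1*100/117 = 7279 - 100/117 = 851543/117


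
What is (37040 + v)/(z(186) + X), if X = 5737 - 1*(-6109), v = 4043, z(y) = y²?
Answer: 41083/46442 ≈ 0.88461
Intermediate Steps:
X = 11846 (X = 5737 + 6109 = 11846)
(37040 + v)/(z(186) + X) = (37040 + 4043)/(186² + 11846) = 41083/(34596 + 11846) = 41083/46442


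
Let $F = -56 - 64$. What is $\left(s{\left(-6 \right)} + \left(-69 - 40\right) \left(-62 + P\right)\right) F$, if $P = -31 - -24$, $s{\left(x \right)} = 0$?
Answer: $-902520$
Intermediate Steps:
$F = -120$
$P = -7$ ($P = -31 + 24 = -7$)
$\left(s{\left(-6 \right)} + \left(-69 - 40\right) \left(-62 + P\right)\right) F = \left(0 + \left(-69 - 40\right) \left(-62 - 7\right)\right) \left(-120\right) = \left(0 - -7521\right) \left(-120\right) = \left(0 + 7521\right) \left(-120\right) = 7521 \left(-120\right) = -902520$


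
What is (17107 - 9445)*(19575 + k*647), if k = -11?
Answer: 95453196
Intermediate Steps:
(17107 - 9445)*(19575 + k*647) = (17107 - 9445)*(19575 - 11*647) = 7662*(19575 - 7117) = 7662*12458 = 95453196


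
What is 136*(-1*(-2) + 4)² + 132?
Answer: 5028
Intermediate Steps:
136*(-1*(-2) + 4)² + 132 = 136*(2 + 4)² + 132 = 136*6² + 132 = 136*36 + 132 = 4896 + 132 = 5028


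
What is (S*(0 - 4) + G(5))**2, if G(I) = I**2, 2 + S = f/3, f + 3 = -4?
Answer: 16129/9 ≈ 1792.1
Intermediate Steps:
f = -7 (f = -3 - 4 = -7)
S = -13/3 (S = -2 - 7/3 = -13/3 ≈ -4.3333)
(S*(0 - 4) + G(5))**2 = (-13*(0 - 4)/3 + 5**2)**2 = (-13/3*(-4) + 25)**2 = (52/3 + 25)**2 = (127/3)**2 = 16129/9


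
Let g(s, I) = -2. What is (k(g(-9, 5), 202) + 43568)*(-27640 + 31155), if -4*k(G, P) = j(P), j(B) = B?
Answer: 305928025/2 ≈ 1.5296e+8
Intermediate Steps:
k(G, P) = -P/4
(k(g(-9, 5), 202) + 43568)*(-27640 + 31155) = (-¼*202 + 43568)*(-27640 + 31155) = (-101/2 + 43568)*3515 = (87035/2)*3515 = 305928025/2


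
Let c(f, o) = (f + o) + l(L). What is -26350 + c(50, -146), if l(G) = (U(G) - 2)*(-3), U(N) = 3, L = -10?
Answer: -26449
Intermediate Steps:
l(G) = -3 (l(G) = (3 - 2)*(-3) = 1*(-3) = -3)
c(f, o) = -3 + f + o (c(f, o) = (f + o) - 3 = -3 + f + o)
-26350 + c(50, -146) = -26350 + (-3 + 50 - 146) = -26350 - 99 = -26449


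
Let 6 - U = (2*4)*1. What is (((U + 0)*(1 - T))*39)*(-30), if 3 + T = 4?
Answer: 0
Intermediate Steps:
T = 1 (T = -3 + 4 = 1)
U = -2 (U = 6 - 2*4 = 6 - 8 = -2)
(((U + 0)*(1 - T))*39)*(-30) = (((-2 + 0)*(1 - 1*1))*39)*(-30) = (-2*(1 - 1)*39)*(-30) = (-2*0*39)*(-30) = (0*39)*(-30) = 0*(-30) = 0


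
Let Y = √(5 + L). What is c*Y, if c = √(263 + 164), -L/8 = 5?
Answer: 7*I*√305 ≈ 122.25*I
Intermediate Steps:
L = -40 (L = -8*5 = -40)
Y = I*√35 (Y = √(5 - 40) = √(-35) = I*√35 ≈ 5.9161*I)
c = √427 ≈ 20.664
c*Y = √427*(I*√35) = 7*I*√305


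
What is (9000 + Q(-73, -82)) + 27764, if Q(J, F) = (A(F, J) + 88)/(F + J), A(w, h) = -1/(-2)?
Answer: 11396663/310 ≈ 36763.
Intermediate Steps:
A(w, h) = 1/2 (A(w, h) = -1*(-1/2) = 1/2)
Q(J, F) = 177/(2*(F + J)) (Q(J, F) = (1/2 + 88)/(F + J) = 177/(2*(F + J)))
(9000 + Q(-73, -82)) + 27764 = (9000 + 177/(2*(-82 - 73))) + 27764 = (9000 + (177/2)/(-155)) + 27764 = (9000 + (177/2)*(-1/155)) + 27764 = (9000 - 177/310) + 27764 = 2789823/310 + 27764 = 11396663/310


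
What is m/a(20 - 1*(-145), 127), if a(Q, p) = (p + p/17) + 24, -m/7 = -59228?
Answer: 3524066/1347 ≈ 2616.2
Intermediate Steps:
m = 414596 (m = -7*(-59228) = 414596)
a(Q, p) = 24 + 18*p/17 (a(Q, p) = (p + p*(1/17)) + 24 = (p + p/17) + 24 = 18*p/17 + 24 = 24 + 18*p/17)
m/a(20 - 1*(-145), 127) = 414596/(24 + (18/17)*127) = 414596/(24 + 2286/17) = 414596/(2694/17) = 414596*(17/2694) = 3524066/1347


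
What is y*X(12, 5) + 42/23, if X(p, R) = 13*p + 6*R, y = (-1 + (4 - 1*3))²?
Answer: 42/23 ≈ 1.8261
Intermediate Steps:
y = 0 (y = (-1 + (4 - 3))² = (-1 + 1)² = 0² = 0)
X(p, R) = 6*R + 13*p
y*X(12, 5) + 42/23 = 0*(6*5 + 13*12) + 42/23 = 0*(30 + 156) + 42*(1/23) = 0*186 + 42/23 = 0 + 42/23 = 42/23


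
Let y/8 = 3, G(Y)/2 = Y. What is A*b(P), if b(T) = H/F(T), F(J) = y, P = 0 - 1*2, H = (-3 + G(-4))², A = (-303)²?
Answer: 3702963/8 ≈ 4.6287e+5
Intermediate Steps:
A = 91809
G(Y) = 2*Y
H = 121 (H = (-3 + 2*(-4))² = (-3 - 8)² = (-11)² = 121)
y = 24 (y = 8*3 = 24)
P = -2 (P = 0 - 2 = -2)
F(J) = 24
b(T) = 121/24
A*b(P) = 91809*(121/24) = 3702963/8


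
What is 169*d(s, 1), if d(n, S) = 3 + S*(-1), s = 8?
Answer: 338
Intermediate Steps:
d(n, S) = 3 - S
169*d(s, 1) = 169*(3 - 1*1) = 169*(3 - 1) = 169*2 = 338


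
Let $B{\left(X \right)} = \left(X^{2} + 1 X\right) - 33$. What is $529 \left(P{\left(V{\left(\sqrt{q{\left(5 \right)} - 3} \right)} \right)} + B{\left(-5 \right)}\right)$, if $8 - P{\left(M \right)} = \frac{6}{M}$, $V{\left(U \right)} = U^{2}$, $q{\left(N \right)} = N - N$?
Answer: $-1587$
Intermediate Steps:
$q{\left(N \right)} = 0$
$P{\left(M \right)} = 8 - \frac{6}{M}$
$B{\left(X \right)} = -33 + X + X^{2}$ ($B{\left(X \right)} = \left(X^{2} + X\right) - 33 = \left(X + X^{2}\right) - 33 = -33 + X + X^{2}$)
$529 \left(P{\left(V{\left(\sqrt{q{\left(5 \right)} - 3} \right)} \right)} + B{\left(-5 \right)}\right) = 529 \left(\left(8 - \frac{6}{\left(\sqrt{0 - 3}\right)^{2}}\right) - \left(38 - 25\right)\right) = 529 \left(\left(8 - \frac{6}{\left(\sqrt{-3}\right)^{2}}\right) - 13\right) = 529 \left(\left(8 - \frac{6}{\left(i \sqrt{3}\right)^{2}}\right) - 13\right) = 529 \left(\left(8 - \frac{6}{-3}\right) - 13\right) = 529 \left(\left(8 - -2\right) - 13\right) = 529 \left(\left(8 + 2\right) - 13\right) = 529 \left(10 - 13\right) = 529 \left(-3\right) = -1587$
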